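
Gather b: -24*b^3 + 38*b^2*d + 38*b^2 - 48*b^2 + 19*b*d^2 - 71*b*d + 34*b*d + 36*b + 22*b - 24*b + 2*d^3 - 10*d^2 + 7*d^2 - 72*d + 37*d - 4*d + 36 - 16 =-24*b^3 + b^2*(38*d - 10) + b*(19*d^2 - 37*d + 34) + 2*d^3 - 3*d^2 - 39*d + 20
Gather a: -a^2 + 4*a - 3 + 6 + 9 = -a^2 + 4*a + 12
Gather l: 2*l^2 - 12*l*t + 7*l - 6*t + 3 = 2*l^2 + l*(7 - 12*t) - 6*t + 3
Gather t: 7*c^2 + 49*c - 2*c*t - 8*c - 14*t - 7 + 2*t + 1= 7*c^2 + 41*c + t*(-2*c - 12) - 6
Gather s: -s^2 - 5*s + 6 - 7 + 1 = -s^2 - 5*s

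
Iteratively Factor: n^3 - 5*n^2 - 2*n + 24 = (n + 2)*(n^2 - 7*n + 12) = (n - 4)*(n + 2)*(n - 3)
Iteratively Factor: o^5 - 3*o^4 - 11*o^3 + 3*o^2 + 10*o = (o)*(o^4 - 3*o^3 - 11*o^2 + 3*o + 10) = o*(o - 5)*(o^3 + 2*o^2 - o - 2) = o*(o - 5)*(o + 2)*(o^2 - 1) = o*(o - 5)*(o + 1)*(o + 2)*(o - 1)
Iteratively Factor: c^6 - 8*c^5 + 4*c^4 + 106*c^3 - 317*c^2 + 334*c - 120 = (c - 5)*(c^5 - 3*c^4 - 11*c^3 + 51*c^2 - 62*c + 24) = (c - 5)*(c - 1)*(c^4 - 2*c^3 - 13*c^2 + 38*c - 24) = (c - 5)*(c - 1)*(c + 4)*(c^3 - 6*c^2 + 11*c - 6) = (c - 5)*(c - 2)*(c - 1)*(c + 4)*(c^2 - 4*c + 3) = (c - 5)*(c - 3)*(c - 2)*(c - 1)*(c + 4)*(c - 1)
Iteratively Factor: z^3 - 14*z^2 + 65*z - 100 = (z - 5)*(z^2 - 9*z + 20) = (z - 5)^2*(z - 4)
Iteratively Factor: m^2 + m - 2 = (m - 1)*(m + 2)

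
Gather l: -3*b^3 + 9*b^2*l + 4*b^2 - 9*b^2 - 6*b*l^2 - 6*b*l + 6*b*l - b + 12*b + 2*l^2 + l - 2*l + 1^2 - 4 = -3*b^3 - 5*b^2 + 11*b + l^2*(2 - 6*b) + l*(9*b^2 - 1) - 3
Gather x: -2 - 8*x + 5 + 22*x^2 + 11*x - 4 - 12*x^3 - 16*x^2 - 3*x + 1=-12*x^3 + 6*x^2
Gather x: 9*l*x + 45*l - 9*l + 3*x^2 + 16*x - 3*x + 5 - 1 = 36*l + 3*x^2 + x*(9*l + 13) + 4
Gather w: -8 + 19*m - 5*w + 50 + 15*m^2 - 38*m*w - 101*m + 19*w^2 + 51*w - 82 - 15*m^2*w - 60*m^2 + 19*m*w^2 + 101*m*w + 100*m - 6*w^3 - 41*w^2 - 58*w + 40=-45*m^2 + 18*m - 6*w^3 + w^2*(19*m - 22) + w*(-15*m^2 + 63*m - 12)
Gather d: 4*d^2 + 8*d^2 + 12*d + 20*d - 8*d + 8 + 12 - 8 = 12*d^2 + 24*d + 12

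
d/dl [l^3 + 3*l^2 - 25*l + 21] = 3*l^2 + 6*l - 25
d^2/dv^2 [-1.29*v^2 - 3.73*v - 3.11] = -2.58000000000000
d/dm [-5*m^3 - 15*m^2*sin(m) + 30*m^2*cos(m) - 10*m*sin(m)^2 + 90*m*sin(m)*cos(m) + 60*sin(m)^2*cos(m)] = -30*m^2*sin(m) - 15*m^2*cos(m) - 15*m^2 - 30*m*sin(m) - 10*m*sin(2*m) + 60*m*cos(m) + 90*m*cos(2*m) - 15*sin(m) + 45*sin(2*m) + 45*sin(3*m) + 5*cos(2*m) - 5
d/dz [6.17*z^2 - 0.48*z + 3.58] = 12.34*z - 0.48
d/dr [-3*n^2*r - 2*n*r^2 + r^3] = -3*n^2 - 4*n*r + 3*r^2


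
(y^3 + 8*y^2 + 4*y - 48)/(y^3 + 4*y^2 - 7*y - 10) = (y^2 + 10*y + 24)/(y^2 + 6*y + 5)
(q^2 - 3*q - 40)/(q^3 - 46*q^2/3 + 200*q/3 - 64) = 3*(q + 5)/(3*q^2 - 22*q + 24)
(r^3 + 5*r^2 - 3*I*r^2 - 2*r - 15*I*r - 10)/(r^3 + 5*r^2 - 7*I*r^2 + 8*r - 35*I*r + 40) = (r^2 - 3*I*r - 2)/(r^2 - 7*I*r + 8)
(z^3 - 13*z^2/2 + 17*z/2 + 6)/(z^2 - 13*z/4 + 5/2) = 2*(2*z^3 - 13*z^2 + 17*z + 12)/(4*z^2 - 13*z + 10)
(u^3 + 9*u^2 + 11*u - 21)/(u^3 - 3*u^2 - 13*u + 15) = (u + 7)/(u - 5)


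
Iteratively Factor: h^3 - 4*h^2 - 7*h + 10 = (h - 1)*(h^2 - 3*h - 10) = (h - 1)*(h + 2)*(h - 5)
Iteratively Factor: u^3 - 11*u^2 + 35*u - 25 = (u - 1)*(u^2 - 10*u + 25) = (u - 5)*(u - 1)*(u - 5)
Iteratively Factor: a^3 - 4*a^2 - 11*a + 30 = (a + 3)*(a^2 - 7*a + 10) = (a - 5)*(a + 3)*(a - 2)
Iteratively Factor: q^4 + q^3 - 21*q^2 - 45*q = (q)*(q^3 + q^2 - 21*q - 45) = q*(q - 5)*(q^2 + 6*q + 9) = q*(q - 5)*(q + 3)*(q + 3)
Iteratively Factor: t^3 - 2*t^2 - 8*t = (t - 4)*(t^2 + 2*t) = t*(t - 4)*(t + 2)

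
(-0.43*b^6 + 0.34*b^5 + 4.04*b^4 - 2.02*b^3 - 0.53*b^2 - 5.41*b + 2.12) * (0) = 0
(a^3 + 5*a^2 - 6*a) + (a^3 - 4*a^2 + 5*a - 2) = 2*a^3 + a^2 - a - 2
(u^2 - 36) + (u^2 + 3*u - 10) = 2*u^2 + 3*u - 46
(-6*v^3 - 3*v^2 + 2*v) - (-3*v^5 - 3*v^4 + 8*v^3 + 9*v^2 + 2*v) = 3*v^5 + 3*v^4 - 14*v^3 - 12*v^2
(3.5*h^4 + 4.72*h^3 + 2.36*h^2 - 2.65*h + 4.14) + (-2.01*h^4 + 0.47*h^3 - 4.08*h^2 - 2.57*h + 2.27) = 1.49*h^4 + 5.19*h^3 - 1.72*h^2 - 5.22*h + 6.41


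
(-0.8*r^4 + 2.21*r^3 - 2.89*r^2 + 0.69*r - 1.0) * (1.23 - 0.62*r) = 0.496*r^5 - 2.3542*r^4 + 4.5101*r^3 - 3.9825*r^2 + 1.4687*r - 1.23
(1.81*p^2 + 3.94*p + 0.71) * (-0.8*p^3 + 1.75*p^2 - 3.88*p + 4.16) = -1.448*p^5 + 0.0154999999999998*p^4 - 0.6958*p^3 - 6.5151*p^2 + 13.6356*p + 2.9536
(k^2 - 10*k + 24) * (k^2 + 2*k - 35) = k^4 - 8*k^3 - 31*k^2 + 398*k - 840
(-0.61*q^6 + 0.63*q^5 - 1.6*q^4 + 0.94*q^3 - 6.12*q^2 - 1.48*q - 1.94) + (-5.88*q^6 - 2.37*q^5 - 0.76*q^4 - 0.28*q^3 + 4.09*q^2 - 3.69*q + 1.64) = -6.49*q^6 - 1.74*q^5 - 2.36*q^4 + 0.66*q^3 - 2.03*q^2 - 5.17*q - 0.3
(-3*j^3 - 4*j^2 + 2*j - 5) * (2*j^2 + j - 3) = -6*j^5 - 11*j^4 + 9*j^3 + 4*j^2 - 11*j + 15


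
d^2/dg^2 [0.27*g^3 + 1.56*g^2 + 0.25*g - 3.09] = 1.62*g + 3.12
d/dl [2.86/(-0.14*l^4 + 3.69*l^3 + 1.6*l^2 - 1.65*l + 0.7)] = (1.6016*l^3 - 31.6602*l^2 - 9.152*l + 4.719)/(-0.14*l^4 + 3.69*l^3 + 1.6*l^2 - 1.65*l + 0.7)^2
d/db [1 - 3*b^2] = -6*b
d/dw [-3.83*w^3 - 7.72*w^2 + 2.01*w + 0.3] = -11.49*w^2 - 15.44*w + 2.01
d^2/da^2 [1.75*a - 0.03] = 0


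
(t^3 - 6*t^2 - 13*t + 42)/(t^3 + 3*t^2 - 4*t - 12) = (t - 7)/(t + 2)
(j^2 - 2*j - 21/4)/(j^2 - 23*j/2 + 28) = (j + 3/2)/(j - 8)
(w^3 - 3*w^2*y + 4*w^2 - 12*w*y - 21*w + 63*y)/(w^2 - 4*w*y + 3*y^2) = (-w^2 - 4*w + 21)/(-w + y)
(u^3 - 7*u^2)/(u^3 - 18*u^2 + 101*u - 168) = u^2/(u^2 - 11*u + 24)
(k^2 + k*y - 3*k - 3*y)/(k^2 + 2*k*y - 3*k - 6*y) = (k + y)/(k + 2*y)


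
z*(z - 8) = z^2 - 8*z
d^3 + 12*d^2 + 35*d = d*(d + 5)*(d + 7)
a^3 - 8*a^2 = a^2*(a - 8)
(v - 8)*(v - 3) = v^2 - 11*v + 24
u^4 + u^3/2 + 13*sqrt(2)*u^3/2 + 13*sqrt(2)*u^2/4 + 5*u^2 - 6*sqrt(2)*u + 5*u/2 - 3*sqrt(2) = (u + 1/2)*(u - sqrt(2)/2)*(u + sqrt(2))*(u + 6*sqrt(2))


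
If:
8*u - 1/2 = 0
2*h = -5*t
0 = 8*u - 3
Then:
No Solution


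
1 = 1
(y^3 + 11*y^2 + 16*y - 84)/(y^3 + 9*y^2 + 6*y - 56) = (y + 6)/(y + 4)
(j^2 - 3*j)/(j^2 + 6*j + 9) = j*(j - 3)/(j^2 + 6*j + 9)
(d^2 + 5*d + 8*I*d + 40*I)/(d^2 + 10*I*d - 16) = (d + 5)/(d + 2*I)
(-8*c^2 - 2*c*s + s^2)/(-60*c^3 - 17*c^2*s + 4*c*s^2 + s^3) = (2*c + s)/(15*c^2 + 8*c*s + s^2)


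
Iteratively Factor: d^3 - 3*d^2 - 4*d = (d + 1)*(d^2 - 4*d) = d*(d + 1)*(d - 4)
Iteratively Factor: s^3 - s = (s - 1)*(s^2 + s) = (s - 1)*(s + 1)*(s)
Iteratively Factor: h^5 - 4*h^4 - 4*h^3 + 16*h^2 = (h)*(h^4 - 4*h^3 - 4*h^2 + 16*h) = h*(h - 2)*(h^3 - 2*h^2 - 8*h) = h*(h - 4)*(h - 2)*(h^2 + 2*h) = h^2*(h - 4)*(h - 2)*(h + 2)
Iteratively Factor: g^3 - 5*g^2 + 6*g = (g - 2)*(g^2 - 3*g) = (g - 3)*(g - 2)*(g)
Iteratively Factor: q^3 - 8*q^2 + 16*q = (q - 4)*(q^2 - 4*q) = q*(q - 4)*(q - 4)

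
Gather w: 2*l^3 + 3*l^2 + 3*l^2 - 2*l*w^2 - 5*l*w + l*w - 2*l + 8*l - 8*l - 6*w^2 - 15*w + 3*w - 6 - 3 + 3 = 2*l^3 + 6*l^2 - 2*l + w^2*(-2*l - 6) + w*(-4*l - 12) - 6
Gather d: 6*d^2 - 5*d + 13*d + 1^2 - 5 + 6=6*d^2 + 8*d + 2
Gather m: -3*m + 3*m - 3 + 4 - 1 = 0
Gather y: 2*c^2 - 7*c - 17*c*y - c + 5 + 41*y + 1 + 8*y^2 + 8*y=2*c^2 - 8*c + 8*y^2 + y*(49 - 17*c) + 6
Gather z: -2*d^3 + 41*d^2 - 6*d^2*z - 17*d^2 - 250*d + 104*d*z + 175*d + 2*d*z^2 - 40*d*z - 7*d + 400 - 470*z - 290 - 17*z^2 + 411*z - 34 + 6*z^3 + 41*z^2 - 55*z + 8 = -2*d^3 + 24*d^2 - 82*d + 6*z^3 + z^2*(2*d + 24) + z*(-6*d^2 + 64*d - 114) + 84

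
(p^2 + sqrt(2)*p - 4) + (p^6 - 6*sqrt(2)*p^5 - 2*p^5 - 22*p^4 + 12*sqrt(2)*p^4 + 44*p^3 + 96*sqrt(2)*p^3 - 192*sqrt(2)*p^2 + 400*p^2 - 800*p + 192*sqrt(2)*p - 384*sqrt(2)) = p^6 - 6*sqrt(2)*p^5 - 2*p^5 - 22*p^4 + 12*sqrt(2)*p^4 + 44*p^3 + 96*sqrt(2)*p^3 - 192*sqrt(2)*p^2 + 401*p^2 - 800*p + 193*sqrt(2)*p - 384*sqrt(2) - 4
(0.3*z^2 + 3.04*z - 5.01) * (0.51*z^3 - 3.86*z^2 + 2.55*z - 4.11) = 0.153*z^5 + 0.3924*z^4 - 13.5245*z^3 + 25.8576*z^2 - 25.2699*z + 20.5911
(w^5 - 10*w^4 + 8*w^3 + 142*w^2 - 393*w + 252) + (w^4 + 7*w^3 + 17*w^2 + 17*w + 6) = w^5 - 9*w^4 + 15*w^3 + 159*w^2 - 376*w + 258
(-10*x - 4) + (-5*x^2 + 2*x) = -5*x^2 - 8*x - 4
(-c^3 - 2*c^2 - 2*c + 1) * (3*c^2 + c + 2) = -3*c^5 - 7*c^4 - 10*c^3 - 3*c^2 - 3*c + 2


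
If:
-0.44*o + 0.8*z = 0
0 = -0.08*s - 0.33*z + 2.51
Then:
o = 1.81818181818182*z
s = 31.375 - 4.125*z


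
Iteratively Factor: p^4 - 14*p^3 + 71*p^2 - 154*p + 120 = (p - 2)*(p^3 - 12*p^2 + 47*p - 60) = (p - 4)*(p - 2)*(p^2 - 8*p + 15) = (p - 5)*(p - 4)*(p - 2)*(p - 3)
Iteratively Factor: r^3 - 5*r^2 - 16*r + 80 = (r + 4)*(r^2 - 9*r + 20) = (r - 4)*(r + 4)*(r - 5)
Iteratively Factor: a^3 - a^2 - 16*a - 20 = (a + 2)*(a^2 - 3*a - 10) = (a - 5)*(a + 2)*(a + 2)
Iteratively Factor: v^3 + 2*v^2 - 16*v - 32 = (v - 4)*(v^2 + 6*v + 8) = (v - 4)*(v + 4)*(v + 2)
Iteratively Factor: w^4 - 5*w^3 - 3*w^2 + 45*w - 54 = (w - 3)*(w^3 - 2*w^2 - 9*w + 18) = (w - 3)^2*(w^2 + w - 6) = (w - 3)^2*(w - 2)*(w + 3)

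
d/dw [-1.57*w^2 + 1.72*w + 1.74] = 1.72 - 3.14*w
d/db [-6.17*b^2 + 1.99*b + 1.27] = 1.99 - 12.34*b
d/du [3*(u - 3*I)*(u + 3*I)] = 6*u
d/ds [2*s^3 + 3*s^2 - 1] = 6*s*(s + 1)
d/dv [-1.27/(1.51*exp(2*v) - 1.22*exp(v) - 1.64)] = (3.8354*exp(v) - 1.5494)*exp(v)/(-1.51*exp(2*v) + 1.22*exp(v) + 1.64)^2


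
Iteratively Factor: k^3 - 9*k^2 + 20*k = (k - 4)*(k^2 - 5*k) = (k - 5)*(k - 4)*(k)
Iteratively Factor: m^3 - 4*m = (m)*(m^2 - 4) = m*(m + 2)*(m - 2)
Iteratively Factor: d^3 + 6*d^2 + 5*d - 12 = (d + 4)*(d^2 + 2*d - 3) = (d - 1)*(d + 4)*(d + 3)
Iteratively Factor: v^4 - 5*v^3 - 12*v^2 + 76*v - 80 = (v - 2)*(v^3 - 3*v^2 - 18*v + 40) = (v - 5)*(v - 2)*(v^2 + 2*v - 8) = (v - 5)*(v - 2)*(v + 4)*(v - 2)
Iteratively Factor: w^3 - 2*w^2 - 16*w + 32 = (w - 4)*(w^2 + 2*w - 8) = (w - 4)*(w - 2)*(w + 4)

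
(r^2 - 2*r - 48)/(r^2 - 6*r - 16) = (r + 6)/(r + 2)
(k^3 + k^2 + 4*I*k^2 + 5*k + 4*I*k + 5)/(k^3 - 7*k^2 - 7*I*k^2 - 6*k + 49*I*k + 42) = (k^2 + k*(1 + 5*I) + 5*I)/(k^2 - k*(7 + 6*I) + 42*I)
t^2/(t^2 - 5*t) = t/(t - 5)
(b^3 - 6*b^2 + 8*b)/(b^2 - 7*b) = (b^2 - 6*b + 8)/(b - 7)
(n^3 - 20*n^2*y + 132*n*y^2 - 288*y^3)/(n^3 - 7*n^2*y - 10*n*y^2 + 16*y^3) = (-n^2 + 12*n*y - 36*y^2)/(-n^2 - n*y + 2*y^2)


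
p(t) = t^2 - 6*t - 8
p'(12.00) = 18.00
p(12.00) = 64.00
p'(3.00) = 0.00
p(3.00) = -17.00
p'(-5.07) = -16.14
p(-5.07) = 48.12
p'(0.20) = -5.60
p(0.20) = -9.16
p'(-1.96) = -9.92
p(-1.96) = 7.60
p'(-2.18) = -10.36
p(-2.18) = 9.83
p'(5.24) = 4.48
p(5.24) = -11.98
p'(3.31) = 0.62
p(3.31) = -16.90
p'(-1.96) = -9.92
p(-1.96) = 7.60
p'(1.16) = -3.68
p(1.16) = -13.61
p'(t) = 2*t - 6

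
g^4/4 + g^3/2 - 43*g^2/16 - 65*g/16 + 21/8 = (g/4 + 1/2)*(g - 3)*(g - 1/2)*(g + 7/2)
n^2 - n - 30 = (n - 6)*(n + 5)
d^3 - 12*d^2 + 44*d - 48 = (d - 6)*(d - 4)*(d - 2)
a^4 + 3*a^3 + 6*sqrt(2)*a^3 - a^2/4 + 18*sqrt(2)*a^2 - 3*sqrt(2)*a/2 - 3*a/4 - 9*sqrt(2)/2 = (a - 1/2)*(a + 1/2)*(a + 3)*(a + 6*sqrt(2))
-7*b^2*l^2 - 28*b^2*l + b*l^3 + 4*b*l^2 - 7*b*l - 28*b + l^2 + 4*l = (-7*b + l)*(l + 4)*(b*l + 1)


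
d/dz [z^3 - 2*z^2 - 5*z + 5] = 3*z^2 - 4*z - 5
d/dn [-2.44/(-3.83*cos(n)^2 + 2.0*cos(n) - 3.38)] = (18.6904*cos(n) - 4.88)*sin(n)/(3.83*cos(n)^2 - 2.0*cos(n) + 3.38)^2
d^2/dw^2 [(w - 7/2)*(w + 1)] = 2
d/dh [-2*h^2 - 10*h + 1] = -4*h - 10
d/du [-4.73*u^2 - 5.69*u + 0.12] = -9.46*u - 5.69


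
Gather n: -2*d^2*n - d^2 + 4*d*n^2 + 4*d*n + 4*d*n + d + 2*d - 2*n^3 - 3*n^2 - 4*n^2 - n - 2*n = -d^2 + 3*d - 2*n^3 + n^2*(4*d - 7) + n*(-2*d^2 + 8*d - 3)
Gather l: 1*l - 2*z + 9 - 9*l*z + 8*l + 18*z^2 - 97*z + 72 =l*(9 - 9*z) + 18*z^2 - 99*z + 81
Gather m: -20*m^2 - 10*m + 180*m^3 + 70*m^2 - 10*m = 180*m^3 + 50*m^2 - 20*m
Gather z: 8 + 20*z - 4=20*z + 4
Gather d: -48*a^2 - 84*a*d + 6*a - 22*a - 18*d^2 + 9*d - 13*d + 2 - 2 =-48*a^2 - 16*a - 18*d^2 + d*(-84*a - 4)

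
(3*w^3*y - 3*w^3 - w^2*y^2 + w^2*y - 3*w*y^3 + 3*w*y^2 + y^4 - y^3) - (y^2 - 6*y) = 3*w^3*y - 3*w^3 - w^2*y^2 + w^2*y - 3*w*y^3 + 3*w*y^2 + y^4 - y^3 - y^2 + 6*y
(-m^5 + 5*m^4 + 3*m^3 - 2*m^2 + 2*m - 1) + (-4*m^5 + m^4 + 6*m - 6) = -5*m^5 + 6*m^4 + 3*m^3 - 2*m^2 + 8*m - 7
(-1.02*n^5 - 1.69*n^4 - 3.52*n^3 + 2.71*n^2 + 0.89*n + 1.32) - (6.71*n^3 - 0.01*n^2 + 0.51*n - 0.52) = -1.02*n^5 - 1.69*n^4 - 10.23*n^3 + 2.72*n^2 + 0.38*n + 1.84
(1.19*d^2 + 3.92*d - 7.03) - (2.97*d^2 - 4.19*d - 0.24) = -1.78*d^2 + 8.11*d - 6.79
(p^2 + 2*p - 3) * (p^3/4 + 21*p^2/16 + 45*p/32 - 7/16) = p^5/4 + 29*p^4/16 + 105*p^3/32 - 25*p^2/16 - 163*p/32 + 21/16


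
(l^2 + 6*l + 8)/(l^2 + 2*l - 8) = (l + 2)/(l - 2)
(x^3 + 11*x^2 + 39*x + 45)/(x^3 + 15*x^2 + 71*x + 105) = (x + 3)/(x + 7)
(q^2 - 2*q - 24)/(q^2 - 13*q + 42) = (q + 4)/(q - 7)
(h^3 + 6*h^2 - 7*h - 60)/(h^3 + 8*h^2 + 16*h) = (h^2 + 2*h - 15)/(h*(h + 4))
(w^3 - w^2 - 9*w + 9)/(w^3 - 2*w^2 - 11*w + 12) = (w - 3)/(w - 4)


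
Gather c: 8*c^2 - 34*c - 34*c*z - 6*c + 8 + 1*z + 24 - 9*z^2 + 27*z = 8*c^2 + c*(-34*z - 40) - 9*z^2 + 28*z + 32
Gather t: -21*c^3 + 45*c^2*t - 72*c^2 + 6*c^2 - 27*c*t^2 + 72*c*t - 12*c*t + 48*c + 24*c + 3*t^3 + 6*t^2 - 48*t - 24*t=-21*c^3 - 66*c^2 + 72*c + 3*t^3 + t^2*(6 - 27*c) + t*(45*c^2 + 60*c - 72)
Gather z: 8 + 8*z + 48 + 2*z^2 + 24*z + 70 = 2*z^2 + 32*z + 126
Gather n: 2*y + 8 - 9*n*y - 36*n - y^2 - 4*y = n*(-9*y - 36) - y^2 - 2*y + 8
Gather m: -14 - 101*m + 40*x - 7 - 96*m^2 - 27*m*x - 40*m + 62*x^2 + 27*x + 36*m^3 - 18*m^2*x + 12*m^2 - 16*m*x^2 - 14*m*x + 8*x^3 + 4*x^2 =36*m^3 + m^2*(-18*x - 84) + m*(-16*x^2 - 41*x - 141) + 8*x^3 + 66*x^2 + 67*x - 21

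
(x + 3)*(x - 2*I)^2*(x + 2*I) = x^4 + 3*x^3 - 2*I*x^3 + 4*x^2 - 6*I*x^2 + 12*x - 8*I*x - 24*I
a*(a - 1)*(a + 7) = a^3 + 6*a^2 - 7*a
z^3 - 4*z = z*(z - 2)*(z + 2)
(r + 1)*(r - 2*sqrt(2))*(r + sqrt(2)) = r^3 - sqrt(2)*r^2 + r^2 - 4*r - sqrt(2)*r - 4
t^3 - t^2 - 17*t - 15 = (t - 5)*(t + 1)*(t + 3)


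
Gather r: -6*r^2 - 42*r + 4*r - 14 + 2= -6*r^2 - 38*r - 12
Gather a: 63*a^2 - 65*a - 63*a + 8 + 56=63*a^2 - 128*a + 64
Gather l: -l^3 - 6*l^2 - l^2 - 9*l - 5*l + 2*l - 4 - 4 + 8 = -l^3 - 7*l^2 - 12*l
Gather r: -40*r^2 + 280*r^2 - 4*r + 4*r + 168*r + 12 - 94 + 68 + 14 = 240*r^2 + 168*r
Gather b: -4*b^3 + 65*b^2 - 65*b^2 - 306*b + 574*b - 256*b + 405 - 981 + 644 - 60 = -4*b^3 + 12*b + 8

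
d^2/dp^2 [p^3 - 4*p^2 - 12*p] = 6*p - 8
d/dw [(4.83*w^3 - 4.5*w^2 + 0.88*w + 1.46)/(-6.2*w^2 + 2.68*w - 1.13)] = (-29.946*w^4 + 25.8888*w^3 - 22.9777*w^2 + 28.274*w - 4.9072)/(38.44*w^4 - 33.232*w^3 + 21.1944*w^2 - 6.0568*w + 1.2769)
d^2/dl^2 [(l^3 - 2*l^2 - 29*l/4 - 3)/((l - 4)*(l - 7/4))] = 936/(64*l^3 - 336*l^2 + 588*l - 343)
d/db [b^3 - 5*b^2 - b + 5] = 3*b^2 - 10*b - 1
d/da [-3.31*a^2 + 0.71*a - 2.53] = 0.71 - 6.62*a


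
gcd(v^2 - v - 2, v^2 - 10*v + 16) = v - 2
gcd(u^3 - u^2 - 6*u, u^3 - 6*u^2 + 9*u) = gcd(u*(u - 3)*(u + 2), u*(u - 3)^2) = u^2 - 3*u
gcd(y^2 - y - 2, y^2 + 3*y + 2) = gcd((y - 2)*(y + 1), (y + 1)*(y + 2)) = y + 1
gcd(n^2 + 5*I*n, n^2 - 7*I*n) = n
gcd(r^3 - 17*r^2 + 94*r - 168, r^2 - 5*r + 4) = r - 4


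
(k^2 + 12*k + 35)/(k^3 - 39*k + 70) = (k + 5)/(k^2 - 7*k + 10)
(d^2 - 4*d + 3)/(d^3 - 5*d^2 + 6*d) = (d - 1)/(d*(d - 2))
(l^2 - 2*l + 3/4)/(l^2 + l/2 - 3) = (l - 1/2)/(l + 2)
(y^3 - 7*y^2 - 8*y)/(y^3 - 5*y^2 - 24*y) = (y + 1)/(y + 3)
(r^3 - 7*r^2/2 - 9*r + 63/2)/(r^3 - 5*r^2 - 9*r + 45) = (r - 7/2)/(r - 5)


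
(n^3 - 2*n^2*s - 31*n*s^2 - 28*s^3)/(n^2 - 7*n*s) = n + 5*s + 4*s^2/n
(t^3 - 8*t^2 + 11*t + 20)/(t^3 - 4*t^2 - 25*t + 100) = (t + 1)/(t + 5)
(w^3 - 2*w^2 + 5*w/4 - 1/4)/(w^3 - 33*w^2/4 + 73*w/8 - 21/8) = 2*(2*w^2 - 3*w + 1)/(4*w^2 - 31*w + 21)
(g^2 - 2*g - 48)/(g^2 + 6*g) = (g - 8)/g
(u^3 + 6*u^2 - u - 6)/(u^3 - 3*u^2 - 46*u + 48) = (u + 1)/(u - 8)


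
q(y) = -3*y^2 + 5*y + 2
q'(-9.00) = 59.00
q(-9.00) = -286.00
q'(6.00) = -31.00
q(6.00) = -76.00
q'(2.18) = -8.08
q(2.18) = -1.36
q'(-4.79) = 33.74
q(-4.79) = -90.78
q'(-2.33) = 18.98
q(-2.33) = -25.94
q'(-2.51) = 20.06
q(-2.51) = -29.45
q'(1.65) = -4.90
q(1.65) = 2.08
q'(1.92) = -6.52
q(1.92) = 0.54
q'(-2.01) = 17.06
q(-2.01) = -20.17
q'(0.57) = 1.58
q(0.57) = 3.88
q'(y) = 5 - 6*y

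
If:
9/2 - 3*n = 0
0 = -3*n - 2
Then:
No Solution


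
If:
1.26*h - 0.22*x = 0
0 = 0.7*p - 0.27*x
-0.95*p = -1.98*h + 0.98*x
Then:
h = 0.00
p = 0.00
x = 0.00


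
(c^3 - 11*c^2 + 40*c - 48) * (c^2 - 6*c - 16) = c^5 - 17*c^4 + 90*c^3 - 112*c^2 - 352*c + 768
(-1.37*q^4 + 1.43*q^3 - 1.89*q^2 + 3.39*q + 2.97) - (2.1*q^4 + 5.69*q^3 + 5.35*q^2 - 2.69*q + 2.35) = -3.47*q^4 - 4.26*q^3 - 7.24*q^2 + 6.08*q + 0.62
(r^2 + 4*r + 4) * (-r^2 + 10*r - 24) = -r^4 + 6*r^3 + 12*r^2 - 56*r - 96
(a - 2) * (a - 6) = a^2 - 8*a + 12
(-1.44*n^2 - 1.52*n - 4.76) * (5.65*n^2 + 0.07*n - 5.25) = -8.136*n^4 - 8.6888*n^3 - 19.4404*n^2 + 7.6468*n + 24.99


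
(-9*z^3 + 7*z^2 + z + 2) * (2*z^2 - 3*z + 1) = -18*z^5 + 41*z^4 - 28*z^3 + 8*z^2 - 5*z + 2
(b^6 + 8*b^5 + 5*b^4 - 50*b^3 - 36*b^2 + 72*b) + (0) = b^6 + 8*b^5 + 5*b^4 - 50*b^3 - 36*b^2 + 72*b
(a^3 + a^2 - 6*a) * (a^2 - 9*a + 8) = a^5 - 8*a^4 - 7*a^3 + 62*a^2 - 48*a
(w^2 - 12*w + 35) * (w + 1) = w^3 - 11*w^2 + 23*w + 35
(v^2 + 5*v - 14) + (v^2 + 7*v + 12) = 2*v^2 + 12*v - 2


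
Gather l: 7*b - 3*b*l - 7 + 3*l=7*b + l*(3 - 3*b) - 7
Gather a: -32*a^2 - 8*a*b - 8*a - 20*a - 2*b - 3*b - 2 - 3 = -32*a^2 + a*(-8*b - 28) - 5*b - 5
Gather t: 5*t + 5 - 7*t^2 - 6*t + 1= -7*t^2 - t + 6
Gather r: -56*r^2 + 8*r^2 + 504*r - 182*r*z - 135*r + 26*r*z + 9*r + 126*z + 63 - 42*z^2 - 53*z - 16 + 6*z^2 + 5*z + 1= -48*r^2 + r*(378 - 156*z) - 36*z^2 + 78*z + 48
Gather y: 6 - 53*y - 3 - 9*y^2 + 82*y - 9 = -9*y^2 + 29*y - 6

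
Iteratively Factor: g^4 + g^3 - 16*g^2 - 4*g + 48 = (g - 2)*(g^3 + 3*g^2 - 10*g - 24) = (g - 2)*(g + 2)*(g^2 + g - 12) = (g - 2)*(g + 2)*(g + 4)*(g - 3)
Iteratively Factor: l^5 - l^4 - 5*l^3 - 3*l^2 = (l - 3)*(l^4 + 2*l^3 + l^2) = l*(l - 3)*(l^3 + 2*l^2 + l) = l^2*(l - 3)*(l^2 + 2*l + 1) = l^2*(l - 3)*(l + 1)*(l + 1)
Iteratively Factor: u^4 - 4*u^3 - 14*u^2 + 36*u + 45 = (u - 5)*(u^3 + u^2 - 9*u - 9) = (u - 5)*(u - 3)*(u^2 + 4*u + 3) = (u - 5)*(u - 3)*(u + 1)*(u + 3)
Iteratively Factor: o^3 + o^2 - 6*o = (o + 3)*(o^2 - 2*o) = o*(o + 3)*(o - 2)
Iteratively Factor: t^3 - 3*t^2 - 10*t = (t + 2)*(t^2 - 5*t) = (t - 5)*(t + 2)*(t)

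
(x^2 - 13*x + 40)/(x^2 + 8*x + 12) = (x^2 - 13*x + 40)/(x^2 + 8*x + 12)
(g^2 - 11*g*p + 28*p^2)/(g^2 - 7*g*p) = (g - 4*p)/g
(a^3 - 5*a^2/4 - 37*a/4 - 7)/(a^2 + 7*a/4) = a - 3 - 4/a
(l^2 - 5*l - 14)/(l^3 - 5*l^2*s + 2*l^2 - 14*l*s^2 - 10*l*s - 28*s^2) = (7 - l)/(-l^2 + 5*l*s + 14*s^2)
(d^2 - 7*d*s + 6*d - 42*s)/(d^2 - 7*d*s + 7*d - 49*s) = (d + 6)/(d + 7)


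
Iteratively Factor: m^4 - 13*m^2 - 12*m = (m - 4)*(m^3 + 4*m^2 + 3*m) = m*(m - 4)*(m^2 + 4*m + 3) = m*(m - 4)*(m + 1)*(m + 3)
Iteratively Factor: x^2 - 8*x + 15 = (x - 3)*(x - 5)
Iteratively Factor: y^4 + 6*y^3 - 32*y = (y)*(y^3 + 6*y^2 - 32) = y*(y - 2)*(y^2 + 8*y + 16) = y*(y - 2)*(y + 4)*(y + 4)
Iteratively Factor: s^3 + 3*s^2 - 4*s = (s - 1)*(s^2 + 4*s) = (s - 1)*(s + 4)*(s)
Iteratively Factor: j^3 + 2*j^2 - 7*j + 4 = (j - 1)*(j^2 + 3*j - 4) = (j - 1)^2*(j + 4)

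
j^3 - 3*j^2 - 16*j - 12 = (j - 6)*(j + 1)*(j + 2)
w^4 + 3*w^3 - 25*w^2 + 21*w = w*(w - 3)*(w - 1)*(w + 7)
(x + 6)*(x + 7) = x^2 + 13*x + 42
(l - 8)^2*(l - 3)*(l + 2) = l^4 - 17*l^3 + 74*l^2 + 32*l - 384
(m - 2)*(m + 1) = m^2 - m - 2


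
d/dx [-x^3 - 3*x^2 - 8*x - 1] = -3*x^2 - 6*x - 8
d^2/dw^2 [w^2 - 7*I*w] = 2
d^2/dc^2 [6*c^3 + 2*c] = 36*c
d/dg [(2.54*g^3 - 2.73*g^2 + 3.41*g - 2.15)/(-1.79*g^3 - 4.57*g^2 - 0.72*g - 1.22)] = (-16.4945*g^4 + 8.5502*g^3 - 3.2926*g^2 - 12.9898*g - 5.7082)/(3.2041*g^6 + 16.3606*g^5 + 23.4625*g^4 + 10.9484*g^3 + 11.6692*g^2 + 1.7568*g + 1.4884)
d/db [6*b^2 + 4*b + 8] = 12*b + 4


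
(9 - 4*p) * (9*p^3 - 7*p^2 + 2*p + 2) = -36*p^4 + 109*p^3 - 71*p^2 + 10*p + 18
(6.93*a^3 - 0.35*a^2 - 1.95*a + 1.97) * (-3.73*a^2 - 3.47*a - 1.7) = -25.8489*a^5 - 22.7416*a^4 - 3.293*a^3 + 0.0134000000000007*a^2 - 3.5209*a - 3.349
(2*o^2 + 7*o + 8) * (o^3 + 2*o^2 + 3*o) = 2*o^5 + 11*o^4 + 28*o^3 + 37*o^2 + 24*o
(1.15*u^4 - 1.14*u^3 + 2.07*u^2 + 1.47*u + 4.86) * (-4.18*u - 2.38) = -4.807*u^5 + 2.0282*u^4 - 5.9394*u^3 - 11.0712*u^2 - 23.8134*u - 11.5668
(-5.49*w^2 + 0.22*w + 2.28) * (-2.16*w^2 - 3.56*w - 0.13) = 11.8584*w^4 + 19.0692*w^3 - 4.9943*w^2 - 8.1454*w - 0.2964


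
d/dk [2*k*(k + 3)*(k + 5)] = 6*k^2 + 32*k + 30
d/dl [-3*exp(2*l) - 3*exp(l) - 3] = (-6*exp(l) - 3)*exp(l)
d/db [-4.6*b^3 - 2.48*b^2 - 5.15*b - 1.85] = -13.8*b^2 - 4.96*b - 5.15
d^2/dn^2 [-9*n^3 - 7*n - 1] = -54*n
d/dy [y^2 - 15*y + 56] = 2*y - 15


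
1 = 1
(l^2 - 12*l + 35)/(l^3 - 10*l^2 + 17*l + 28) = (l - 5)/(l^2 - 3*l - 4)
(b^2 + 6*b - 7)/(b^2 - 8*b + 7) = (b + 7)/(b - 7)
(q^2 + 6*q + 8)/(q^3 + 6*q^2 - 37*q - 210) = (q^2 + 6*q + 8)/(q^3 + 6*q^2 - 37*q - 210)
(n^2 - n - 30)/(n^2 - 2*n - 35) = (n - 6)/(n - 7)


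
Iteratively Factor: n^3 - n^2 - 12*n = (n + 3)*(n^2 - 4*n) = n*(n + 3)*(n - 4)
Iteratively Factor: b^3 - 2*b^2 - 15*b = (b - 5)*(b^2 + 3*b) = b*(b - 5)*(b + 3)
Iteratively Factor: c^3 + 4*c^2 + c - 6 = (c + 2)*(c^2 + 2*c - 3) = (c - 1)*(c + 2)*(c + 3)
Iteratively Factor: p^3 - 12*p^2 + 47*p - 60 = (p - 5)*(p^2 - 7*p + 12) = (p - 5)*(p - 3)*(p - 4)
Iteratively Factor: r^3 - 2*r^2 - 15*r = (r - 5)*(r^2 + 3*r) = (r - 5)*(r + 3)*(r)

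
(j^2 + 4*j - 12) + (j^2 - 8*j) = 2*j^2 - 4*j - 12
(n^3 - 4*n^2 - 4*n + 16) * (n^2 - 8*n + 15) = n^5 - 12*n^4 + 43*n^3 - 12*n^2 - 188*n + 240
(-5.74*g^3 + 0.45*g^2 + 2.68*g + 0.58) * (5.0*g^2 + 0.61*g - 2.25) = -28.7*g^5 - 1.2514*g^4 + 26.5895*g^3 + 3.5223*g^2 - 5.6762*g - 1.305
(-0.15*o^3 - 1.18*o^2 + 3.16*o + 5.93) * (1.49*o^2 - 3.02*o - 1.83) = -0.2235*o^5 - 1.3052*o^4 + 8.5465*o^3 + 1.4519*o^2 - 23.6914*o - 10.8519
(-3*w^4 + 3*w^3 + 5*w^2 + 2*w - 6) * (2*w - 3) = -6*w^5 + 15*w^4 + w^3 - 11*w^2 - 18*w + 18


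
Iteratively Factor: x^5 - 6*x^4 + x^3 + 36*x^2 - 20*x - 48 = (x + 2)*(x^4 - 8*x^3 + 17*x^2 + 2*x - 24) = (x - 4)*(x + 2)*(x^3 - 4*x^2 + x + 6) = (x - 4)*(x - 2)*(x + 2)*(x^2 - 2*x - 3) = (x - 4)*(x - 3)*(x - 2)*(x + 2)*(x + 1)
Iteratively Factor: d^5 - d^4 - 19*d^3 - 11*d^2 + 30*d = (d - 5)*(d^4 + 4*d^3 + d^2 - 6*d) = (d - 5)*(d + 3)*(d^3 + d^2 - 2*d) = (d - 5)*(d + 2)*(d + 3)*(d^2 - d) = (d - 5)*(d - 1)*(d + 2)*(d + 3)*(d)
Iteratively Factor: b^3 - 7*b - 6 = (b - 3)*(b^2 + 3*b + 2) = (b - 3)*(b + 1)*(b + 2)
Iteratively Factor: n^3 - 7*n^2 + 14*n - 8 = (n - 2)*(n^2 - 5*n + 4) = (n - 4)*(n - 2)*(n - 1)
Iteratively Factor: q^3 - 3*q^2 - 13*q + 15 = (q - 5)*(q^2 + 2*q - 3) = (q - 5)*(q - 1)*(q + 3)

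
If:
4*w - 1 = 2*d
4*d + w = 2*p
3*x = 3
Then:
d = 2*w - 1/2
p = 9*w/2 - 1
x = 1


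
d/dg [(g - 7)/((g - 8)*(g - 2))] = (-g^2 + 14*g - 54)/(g^4 - 20*g^3 + 132*g^2 - 320*g + 256)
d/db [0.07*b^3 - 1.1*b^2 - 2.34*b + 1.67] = 0.21*b^2 - 2.2*b - 2.34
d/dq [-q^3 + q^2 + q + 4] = -3*q^2 + 2*q + 1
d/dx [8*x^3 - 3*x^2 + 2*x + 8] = 24*x^2 - 6*x + 2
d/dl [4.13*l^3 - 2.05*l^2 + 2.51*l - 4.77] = 12.39*l^2 - 4.1*l + 2.51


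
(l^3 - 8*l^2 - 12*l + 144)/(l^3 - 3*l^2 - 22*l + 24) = (l - 6)/(l - 1)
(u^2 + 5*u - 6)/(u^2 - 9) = (u^2 + 5*u - 6)/(u^2 - 9)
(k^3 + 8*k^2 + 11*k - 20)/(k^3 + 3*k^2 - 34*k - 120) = (k - 1)/(k - 6)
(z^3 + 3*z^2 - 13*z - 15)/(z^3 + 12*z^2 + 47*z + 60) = (z^2 - 2*z - 3)/(z^2 + 7*z + 12)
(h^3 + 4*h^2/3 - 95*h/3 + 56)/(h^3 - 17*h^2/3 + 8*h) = (h + 7)/h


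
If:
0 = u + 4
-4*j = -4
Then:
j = 1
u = -4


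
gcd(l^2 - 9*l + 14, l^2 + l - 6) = l - 2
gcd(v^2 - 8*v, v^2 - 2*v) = v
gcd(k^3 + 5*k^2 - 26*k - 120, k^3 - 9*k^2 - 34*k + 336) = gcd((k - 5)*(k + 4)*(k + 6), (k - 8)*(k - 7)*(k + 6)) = k + 6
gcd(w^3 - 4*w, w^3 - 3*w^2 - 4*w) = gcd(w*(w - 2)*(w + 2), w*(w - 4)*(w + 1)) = w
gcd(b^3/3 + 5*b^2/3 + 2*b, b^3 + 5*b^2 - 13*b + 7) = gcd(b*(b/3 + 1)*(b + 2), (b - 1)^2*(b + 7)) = 1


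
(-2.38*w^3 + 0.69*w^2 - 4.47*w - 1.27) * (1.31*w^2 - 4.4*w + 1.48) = -3.1178*w^5 + 11.3759*w^4 - 12.4141*w^3 + 19.0255*w^2 - 1.0276*w - 1.8796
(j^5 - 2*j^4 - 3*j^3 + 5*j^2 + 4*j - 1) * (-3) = -3*j^5 + 6*j^4 + 9*j^3 - 15*j^2 - 12*j + 3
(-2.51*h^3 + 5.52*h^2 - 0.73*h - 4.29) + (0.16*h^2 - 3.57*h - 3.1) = -2.51*h^3 + 5.68*h^2 - 4.3*h - 7.39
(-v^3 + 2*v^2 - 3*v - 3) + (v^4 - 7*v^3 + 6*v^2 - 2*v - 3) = v^4 - 8*v^3 + 8*v^2 - 5*v - 6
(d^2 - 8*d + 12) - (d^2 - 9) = 21 - 8*d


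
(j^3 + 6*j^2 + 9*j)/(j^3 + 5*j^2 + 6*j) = (j + 3)/(j + 2)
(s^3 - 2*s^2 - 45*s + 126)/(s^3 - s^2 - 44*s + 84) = (s - 3)/(s - 2)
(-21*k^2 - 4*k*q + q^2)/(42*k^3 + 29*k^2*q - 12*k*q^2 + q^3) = (3*k + q)/(-6*k^2 - 5*k*q + q^2)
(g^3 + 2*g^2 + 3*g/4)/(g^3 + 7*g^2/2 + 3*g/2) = (g + 3/2)/(g + 3)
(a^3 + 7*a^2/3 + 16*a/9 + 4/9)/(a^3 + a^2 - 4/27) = 3*(a + 1)/(3*a - 1)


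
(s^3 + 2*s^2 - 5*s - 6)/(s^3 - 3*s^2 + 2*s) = (s^2 + 4*s + 3)/(s*(s - 1))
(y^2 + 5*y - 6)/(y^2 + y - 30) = (y - 1)/(y - 5)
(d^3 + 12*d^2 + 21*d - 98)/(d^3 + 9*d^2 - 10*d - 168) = (d^2 + 5*d - 14)/(d^2 + 2*d - 24)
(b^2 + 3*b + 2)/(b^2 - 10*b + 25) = (b^2 + 3*b + 2)/(b^2 - 10*b + 25)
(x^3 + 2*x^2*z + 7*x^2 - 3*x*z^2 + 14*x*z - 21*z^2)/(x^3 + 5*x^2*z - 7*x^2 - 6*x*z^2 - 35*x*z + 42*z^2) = (x^2 + 3*x*z + 7*x + 21*z)/(x^2 + 6*x*z - 7*x - 42*z)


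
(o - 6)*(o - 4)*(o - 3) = o^3 - 13*o^2 + 54*o - 72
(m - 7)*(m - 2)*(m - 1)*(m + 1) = m^4 - 9*m^3 + 13*m^2 + 9*m - 14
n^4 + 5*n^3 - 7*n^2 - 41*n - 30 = (n - 3)*(n + 1)*(n + 2)*(n + 5)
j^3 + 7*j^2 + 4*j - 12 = (j - 1)*(j + 2)*(j + 6)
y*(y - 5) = y^2 - 5*y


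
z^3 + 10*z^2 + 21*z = z*(z + 3)*(z + 7)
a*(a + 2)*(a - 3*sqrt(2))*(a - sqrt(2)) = a^4 - 4*sqrt(2)*a^3 + 2*a^3 - 8*sqrt(2)*a^2 + 6*a^2 + 12*a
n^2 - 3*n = n*(n - 3)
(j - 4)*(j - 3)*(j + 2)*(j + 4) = j^4 - j^3 - 22*j^2 + 16*j + 96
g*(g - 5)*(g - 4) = g^3 - 9*g^2 + 20*g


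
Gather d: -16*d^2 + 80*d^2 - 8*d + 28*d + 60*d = 64*d^2 + 80*d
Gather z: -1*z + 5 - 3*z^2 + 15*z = -3*z^2 + 14*z + 5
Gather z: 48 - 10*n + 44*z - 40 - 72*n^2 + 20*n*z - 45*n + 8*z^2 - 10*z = -72*n^2 - 55*n + 8*z^2 + z*(20*n + 34) + 8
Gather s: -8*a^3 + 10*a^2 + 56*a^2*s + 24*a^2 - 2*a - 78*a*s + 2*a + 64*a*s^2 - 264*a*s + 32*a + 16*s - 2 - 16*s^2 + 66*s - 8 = -8*a^3 + 34*a^2 + 32*a + s^2*(64*a - 16) + s*(56*a^2 - 342*a + 82) - 10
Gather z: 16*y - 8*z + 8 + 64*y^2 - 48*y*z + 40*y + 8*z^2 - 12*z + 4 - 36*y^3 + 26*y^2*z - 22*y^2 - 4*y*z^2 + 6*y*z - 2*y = -36*y^3 + 42*y^2 + 54*y + z^2*(8 - 4*y) + z*(26*y^2 - 42*y - 20) + 12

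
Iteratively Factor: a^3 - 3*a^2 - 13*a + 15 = (a - 1)*(a^2 - 2*a - 15) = (a - 1)*(a + 3)*(a - 5)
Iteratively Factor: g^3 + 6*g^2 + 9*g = (g + 3)*(g^2 + 3*g) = (g + 3)^2*(g)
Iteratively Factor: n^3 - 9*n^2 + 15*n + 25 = (n - 5)*(n^2 - 4*n - 5) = (n - 5)^2*(n + 1)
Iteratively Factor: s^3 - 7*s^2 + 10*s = (s - 2)*(s^2 - 5*s) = s*(s - 2)*(s - 5)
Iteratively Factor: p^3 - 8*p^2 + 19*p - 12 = (p - 4)*(p^2 - 4*p + 3) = (p - 4)*(p - 1)*(p - 3)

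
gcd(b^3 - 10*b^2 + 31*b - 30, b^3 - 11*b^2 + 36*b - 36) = b^2 - 5*b + 6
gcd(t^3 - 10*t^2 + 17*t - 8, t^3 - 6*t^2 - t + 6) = t - 1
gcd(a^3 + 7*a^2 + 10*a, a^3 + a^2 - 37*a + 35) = 1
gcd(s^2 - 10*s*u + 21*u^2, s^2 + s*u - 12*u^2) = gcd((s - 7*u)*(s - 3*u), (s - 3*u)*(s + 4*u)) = s - 3*u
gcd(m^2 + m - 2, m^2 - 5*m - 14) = m + 2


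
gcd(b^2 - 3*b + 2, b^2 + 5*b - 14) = b - 2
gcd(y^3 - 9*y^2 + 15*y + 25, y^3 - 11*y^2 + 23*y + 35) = y^2 - 4*y - 5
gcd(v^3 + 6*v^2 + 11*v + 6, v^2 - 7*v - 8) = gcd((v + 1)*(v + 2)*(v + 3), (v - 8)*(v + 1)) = v + 1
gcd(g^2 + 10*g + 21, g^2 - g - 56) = g + 7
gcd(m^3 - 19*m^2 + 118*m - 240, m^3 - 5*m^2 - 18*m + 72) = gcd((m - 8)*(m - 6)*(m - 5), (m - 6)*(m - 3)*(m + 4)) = m - 6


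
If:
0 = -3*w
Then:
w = 0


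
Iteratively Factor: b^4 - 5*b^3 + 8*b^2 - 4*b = (b - 2)*(b^3 - 3*b^2 + 2*b) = (b - 2)^2*(b^2 - b) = (b - 2)^2*(b - 1)*(b)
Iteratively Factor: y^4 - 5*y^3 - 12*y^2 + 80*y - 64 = (y - 4)*(y^3 - y^2 - 16*y + 16) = (y - 4)^2*(y^2 + 3*y - 4) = (y - 4)^2*(y + 4)*(y - 1)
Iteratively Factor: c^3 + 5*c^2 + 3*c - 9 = (c + 3)*(c^2 + 2*c - 3) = (c + 3)^2*(c - 1)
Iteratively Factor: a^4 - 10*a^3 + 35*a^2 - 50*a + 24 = (a - 3)*(a^3 - 7*a^2 + 14*a - 8) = (a - 3)*(a - 2)*(a^2 - 5*a + 4) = (a - 4)*(a - 3)*(a - 2)*(a - 1)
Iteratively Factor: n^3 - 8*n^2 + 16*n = (n - 4)*(n^2 - 4*n) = (n - 4)^2*(n)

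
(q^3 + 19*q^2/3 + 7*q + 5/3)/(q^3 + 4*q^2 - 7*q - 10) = (q + 1/3)/(q - 2)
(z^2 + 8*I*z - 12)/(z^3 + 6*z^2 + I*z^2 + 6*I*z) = (z^2 + 8*I*z - 12)/(z*(z^2 + z*(6 + I) + 6*I))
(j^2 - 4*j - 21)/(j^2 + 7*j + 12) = (j - 7)/(j + 4)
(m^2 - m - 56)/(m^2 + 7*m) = (m - 8)/m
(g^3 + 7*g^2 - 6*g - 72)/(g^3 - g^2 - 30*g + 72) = (g + 4)/(g - 4)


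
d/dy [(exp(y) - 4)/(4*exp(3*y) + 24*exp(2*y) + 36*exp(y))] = (-exp(2*y) + 6*exp(y) + 6)*exp(-y)/(2*(exp(3*y) + 9*exp(2*y) + 27*exp(y) + 27))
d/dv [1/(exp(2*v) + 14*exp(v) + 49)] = 2*(-exp(v) - 7)*exp(v)/(exp(2*v) + 14*exp(v) + 49)^2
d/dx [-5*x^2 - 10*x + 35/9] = -10*x - 10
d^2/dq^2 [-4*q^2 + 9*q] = -8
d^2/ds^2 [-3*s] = 0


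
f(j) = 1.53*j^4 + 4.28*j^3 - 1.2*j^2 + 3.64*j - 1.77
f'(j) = 6.12*j^3 + 12.84*j^2 - 2.4*j + 3.64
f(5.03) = 1510.27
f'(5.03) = 1095.28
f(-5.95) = 950.13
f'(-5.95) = -816.66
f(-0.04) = -1.92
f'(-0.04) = 3.76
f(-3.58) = 24.76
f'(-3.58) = -104.01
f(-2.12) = -24.76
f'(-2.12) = 8.12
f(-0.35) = -3.35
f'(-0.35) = 5.79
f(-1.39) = -14.93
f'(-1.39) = 15.35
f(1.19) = 11.14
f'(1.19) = 29.28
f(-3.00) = -15.12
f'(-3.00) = -38.84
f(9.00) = 13092.24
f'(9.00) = 5483.56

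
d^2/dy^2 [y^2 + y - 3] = 2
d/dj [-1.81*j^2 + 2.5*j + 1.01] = 2.5 - 3.62*j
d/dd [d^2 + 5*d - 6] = 2*d + 5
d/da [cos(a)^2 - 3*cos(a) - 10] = (3 - 2*cos(a))*sin(a)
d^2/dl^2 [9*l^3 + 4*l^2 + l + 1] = 54*l + 8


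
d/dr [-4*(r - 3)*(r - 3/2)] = 18 - 8*r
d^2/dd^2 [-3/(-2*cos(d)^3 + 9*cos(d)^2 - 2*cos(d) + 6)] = 48*((7*cos(d) - 36*cos(2*d) + 9*cos(3*d))*(7*cos(d) - 9*cos(2*d) + cos(3*d) - 21)/8 + 4*(3*cos(d)^2 - 9*cos(d) + 1)^2*sin(d)^2)/(7*cos(d) - 9*cos(2*d) + cos(3*d) - 21)^3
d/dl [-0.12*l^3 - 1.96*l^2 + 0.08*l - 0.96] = -0.36*l^2 - 3.92*l + 0.08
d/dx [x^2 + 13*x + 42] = 2*x + 13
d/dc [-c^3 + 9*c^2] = 3*c*(6 - c)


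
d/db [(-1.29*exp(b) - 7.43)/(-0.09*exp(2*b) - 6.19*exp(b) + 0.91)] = (-(0.18*exp(b) + 6.19)*(1.29*exp(b) + 7.43) + 0.1161*exp(2*b) + 7.9851*exp(b) - 1.1739)*exp(b)/(0.09*exp(2*b) + 6.19*exp(b) - 0.91)^2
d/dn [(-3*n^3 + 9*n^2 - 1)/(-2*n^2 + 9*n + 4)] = (6*n^4 - 54*n^3 + 45*n^2 + 68*n + 9)/(4*n^4 - 36*n^3 + 65*n^2 + 72*n + 16)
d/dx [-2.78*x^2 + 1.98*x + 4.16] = 1.98 - 5.56*x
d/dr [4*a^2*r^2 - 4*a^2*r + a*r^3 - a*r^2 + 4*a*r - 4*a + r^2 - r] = 8*a^2*r - 4*a^2 + 3*a*r^2 - 2*a*r + 4*a + 2*r - 1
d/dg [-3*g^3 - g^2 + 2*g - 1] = -9*g^2 - 2*g + 2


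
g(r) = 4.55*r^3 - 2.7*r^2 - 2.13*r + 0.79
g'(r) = 13.65*r^2 - 5.4*r - 2.13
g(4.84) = 443.11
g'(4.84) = 291.49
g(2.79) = 72.65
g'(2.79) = 89.06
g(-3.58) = -234.96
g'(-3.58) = 192.15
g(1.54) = 7.72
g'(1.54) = 21.93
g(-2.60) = -91.89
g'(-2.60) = 104.18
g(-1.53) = -18.57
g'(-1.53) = 38.09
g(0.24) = 0.19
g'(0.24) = -2.64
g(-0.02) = 0.83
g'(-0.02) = -2.02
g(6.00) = 873.61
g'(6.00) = 456.87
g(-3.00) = -139.97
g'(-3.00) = 136.92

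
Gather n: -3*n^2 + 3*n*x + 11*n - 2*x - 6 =-3*n^2 + n*(3*x + 11) - 2*x - 6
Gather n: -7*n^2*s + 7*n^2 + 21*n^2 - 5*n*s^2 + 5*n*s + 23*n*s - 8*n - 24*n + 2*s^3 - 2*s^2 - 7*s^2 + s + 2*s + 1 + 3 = n^2*(28 - 7*s) + n*(-5*s^2 + 28*s - 32) + 2*s^3 - 9*s^2 + 3*s + 4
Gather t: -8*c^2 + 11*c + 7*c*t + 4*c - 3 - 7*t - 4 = -8*c^2 + 15*c + t*(7*c - 7) - 7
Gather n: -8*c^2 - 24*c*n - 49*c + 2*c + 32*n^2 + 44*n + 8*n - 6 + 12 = -8*c^2 - 47*c + 32*n^2 + n*(52 - 24*c) + 6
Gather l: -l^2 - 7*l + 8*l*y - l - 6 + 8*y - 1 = -l^2 + l*(8*y - 8) + 8*y - 7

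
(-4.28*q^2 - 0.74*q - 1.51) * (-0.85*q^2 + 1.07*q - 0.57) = 3.638*q^4 - 3.9506*q^3 + 2.9313*q^2 - 1.1939*q + 0.8607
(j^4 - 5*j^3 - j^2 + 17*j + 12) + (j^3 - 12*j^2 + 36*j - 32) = j^4 - 4*j^3 - 13*j^2 + 53*j - 20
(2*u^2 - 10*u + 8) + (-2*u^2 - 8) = -10*u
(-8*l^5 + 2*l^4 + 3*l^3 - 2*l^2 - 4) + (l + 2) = -8*l^5 + 2*l^4 + 3*l^3 - 2*l^2 + l - 2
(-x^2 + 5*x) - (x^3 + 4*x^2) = -x^3 - 5*x^2 + 5*x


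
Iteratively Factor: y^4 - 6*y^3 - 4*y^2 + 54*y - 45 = (y - 3)*(y^3 - 3*y^2 - 13*y + 15) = (y - 5)*(y - 3)*(y^2 + 2*y - 3) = (y - 5)*(y - 3)*(y + 3)*(y - 1)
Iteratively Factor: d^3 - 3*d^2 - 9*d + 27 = (d + 3)*(d^2 - 6*d + 9) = (d - 3)*(d + 3)*(d - 3)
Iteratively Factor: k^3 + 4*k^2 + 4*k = (k)*(k^2 + 4*k + 4) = k*(k + 2)*(k + 2)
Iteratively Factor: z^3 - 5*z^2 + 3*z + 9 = (z + 1)*(z^2 - 6*z + 9) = (z - 3)*(z + 1)*(z - 3)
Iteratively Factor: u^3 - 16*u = (u)*(u^2 - 16) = u*(u + 4)*(u - 4)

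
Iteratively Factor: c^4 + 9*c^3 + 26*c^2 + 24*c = (c)*(c^3 + 9*c^2 + 26*c + 24) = c*(c + 3)*(c^2 + 6*c + 8) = c*(c + 3)*(c + 4)*(c + 2)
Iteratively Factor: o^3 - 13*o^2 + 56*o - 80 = (o - 4)*(o^2 - 9*o + 20) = (o - 4)^2*(o - 5)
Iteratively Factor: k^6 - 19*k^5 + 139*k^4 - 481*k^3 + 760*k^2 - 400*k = (k - 1)*(k^5 - 18*k^4 + 121*k^3 - 360*k^2 + 400*k) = (k - 5)*(k - 1)*(k^4 - 13*k^3 + 56*k^2 - 80*k) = (k - 5)*(k - 4)*(k - 1)*(k^3 - 9*k^2 + 20*k) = (k - 5)^2*(k - 4)*(k - 1)*(k^2 - 4*k) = k*(k - 5)^2*(k - 4)*(k - 1)*(k - 4)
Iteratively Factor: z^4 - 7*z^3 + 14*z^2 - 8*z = (z - 4)*(z^3 - 3*z^2 + 2*z) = (z - 4)*(z - 2)*(z^2 - z) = (z - 4)*(z - 2)*(z - 1)*(z)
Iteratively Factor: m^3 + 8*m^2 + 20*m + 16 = (m + 4)*(m^2 + 4*m + 4) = (m + 2)*(m + 4)*(m + 2)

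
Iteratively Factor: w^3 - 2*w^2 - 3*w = (w + 1)*(w^2 - 3*w) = (w - 3)*(w + 1)*(w)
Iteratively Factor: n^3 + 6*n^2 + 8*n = (n + 2)*(n^2 + 4*n) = n*(n + 2)*(n + 4)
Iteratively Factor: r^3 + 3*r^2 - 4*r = (r - 1)*(r^2 + 4*r) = r*(r - 1)*(r + 4)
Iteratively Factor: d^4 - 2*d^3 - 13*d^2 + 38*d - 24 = (d - 1)*(d^3 - d^2 - 14*d + 24) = (d - 1)*(d + 4)*(d^2 - 5*d + 6) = (d - 3)*(d - 1)*(d + 4)*(d - 2)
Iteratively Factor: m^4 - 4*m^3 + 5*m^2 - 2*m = (m - 2)*(m^3 - 2*m^2 + m) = m*(m - 2)*(m^2 - 2*m + 1) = m*(m - 2)*(m - 1)*(m - 1)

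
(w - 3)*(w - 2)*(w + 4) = w^3 - w^2 - 14*w + 24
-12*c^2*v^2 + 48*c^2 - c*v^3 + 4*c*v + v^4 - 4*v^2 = (-4*c + v)*(3*c + v)*(v - 2)*(v + 2)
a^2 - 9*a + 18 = (a - 6)*(a - 3)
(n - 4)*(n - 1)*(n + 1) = n^3 - 4*n^2 - n + 4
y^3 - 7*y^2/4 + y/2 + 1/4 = (y - 1)^2*(y + 1/4)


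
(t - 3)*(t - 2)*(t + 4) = t^3 - t^2 - 14*t + 24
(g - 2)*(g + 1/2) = g^2 - 3*g/2 - 1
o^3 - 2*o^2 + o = o*(o - 1)^2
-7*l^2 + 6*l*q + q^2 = (-l + q)*(7*l + q)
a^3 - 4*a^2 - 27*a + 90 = (a - 6)*(a - 3)*(a + 5)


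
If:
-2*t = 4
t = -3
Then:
No Solution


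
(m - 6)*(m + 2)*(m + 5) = m^3 + m^2 - 32*m - 60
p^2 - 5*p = p*(p - 5)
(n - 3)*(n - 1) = n^2 - 4*n + 3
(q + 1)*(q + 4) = q^2 + 5*q + 4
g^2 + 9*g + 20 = (g + 4)*(g + 5)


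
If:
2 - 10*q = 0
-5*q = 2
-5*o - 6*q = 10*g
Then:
No Solution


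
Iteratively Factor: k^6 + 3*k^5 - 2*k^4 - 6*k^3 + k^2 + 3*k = (k)*(k^5 + 3*k^4 - 2*k^3 - 6*k^2 + k + 3) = k*(k + 3)*(k^4 - 2*k^2 + 1) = k*(k + 1)*(k + 3)*(k^3 - k^2 - k + 1) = k*(k - 1)*(k + 1)*(k + 3)*(k^2 - 1) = k*(k - 1)*(k + 1)^2*(k + 3)*(k - 1)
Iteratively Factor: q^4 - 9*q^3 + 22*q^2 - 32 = (q - 4)*(q^3 - 5*q^2 + 2*q + 8) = (q - 4)*(q - 2)*(q^2 - 3*q - 4) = (q - 4)*(q - 2)*(q + 1)*(q - 4)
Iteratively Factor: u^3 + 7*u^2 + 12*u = (u + 3)*(u^2 + 4*u) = u*(u + 3)*(u + 4)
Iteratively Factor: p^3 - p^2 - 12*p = (p + 3)*(p^2 - 4*p) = (p - 4)*(p + 3)*(p)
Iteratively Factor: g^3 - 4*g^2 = (g)*(g^2 - 4*g) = g^2*(g - 4)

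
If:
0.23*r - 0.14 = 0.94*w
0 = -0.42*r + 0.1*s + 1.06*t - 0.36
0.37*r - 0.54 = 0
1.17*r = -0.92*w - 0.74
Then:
No Solution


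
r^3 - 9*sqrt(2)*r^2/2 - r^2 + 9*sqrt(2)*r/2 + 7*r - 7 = (r - 1)*(r - 7*sqrt(2)/2)*(r - sqrt(2))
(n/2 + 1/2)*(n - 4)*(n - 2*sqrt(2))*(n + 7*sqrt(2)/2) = n^4/2 - 3*n^3/2 + 3*sqrt(2)*n^3/4 - 9*n^2 - 9*sqrt(2)*n^2/4 - 3*sqrt(2)*n + 21*n + 28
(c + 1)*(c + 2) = c^2 + 3*c + 2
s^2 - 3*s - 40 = (s - 8)*(s + 5)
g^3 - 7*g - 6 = (g - 3)*(g + 1)*(g + 2)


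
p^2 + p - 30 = (p - 5)*(p + 6)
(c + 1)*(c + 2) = c^2 + 3*c + 2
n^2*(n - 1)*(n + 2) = n^4 + n^3 - 2*n^2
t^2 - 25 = (t - 5)*(t + 5)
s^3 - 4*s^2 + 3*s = s*(s - 3)*(s - 1)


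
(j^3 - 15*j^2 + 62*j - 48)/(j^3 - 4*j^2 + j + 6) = (j^3 - 15*j^2 + 62*j - 48)/(j^3 - 4*j^2 + j + 6)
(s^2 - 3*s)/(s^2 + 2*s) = (s - 3)/(s + 2)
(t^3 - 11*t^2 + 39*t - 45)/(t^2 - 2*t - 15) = (t^2 - 6*t + 9)/(t + 3)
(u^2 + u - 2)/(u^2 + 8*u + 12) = (u - 1)/(u + 6)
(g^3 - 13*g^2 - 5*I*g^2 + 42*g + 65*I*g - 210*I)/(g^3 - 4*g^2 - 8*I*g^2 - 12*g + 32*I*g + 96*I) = (g^2 + g*(-7 - 5*I) + 35*I)/(g^2 + g*(2 - 8*I) - 16*I)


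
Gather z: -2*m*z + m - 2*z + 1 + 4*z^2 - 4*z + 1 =m + 4*z^2 + z*(-2*m - 6) + 2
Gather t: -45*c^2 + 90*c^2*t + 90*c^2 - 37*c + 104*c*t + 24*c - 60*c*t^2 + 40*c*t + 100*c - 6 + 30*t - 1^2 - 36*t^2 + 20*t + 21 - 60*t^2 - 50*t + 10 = 45*c^2 + 87*c + t^2*(-60*c - 96) + t*(90*c^2 + 144*c) + 24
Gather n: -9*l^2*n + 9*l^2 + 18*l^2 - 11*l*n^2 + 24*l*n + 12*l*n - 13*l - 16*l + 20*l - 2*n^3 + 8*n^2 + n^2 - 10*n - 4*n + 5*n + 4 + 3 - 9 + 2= 27*l^2 - 9*l - 2*n^3 + n^2*(9 - 11*l) + n*(-9*l^2 + 36*l - 9)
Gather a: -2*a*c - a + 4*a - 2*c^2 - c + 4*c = a*(3 - 2*c) - 2*c^2 + 3*c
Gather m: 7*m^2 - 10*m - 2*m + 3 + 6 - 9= 7*m^2 - 12*m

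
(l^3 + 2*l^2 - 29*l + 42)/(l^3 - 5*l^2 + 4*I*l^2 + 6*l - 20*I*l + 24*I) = (l + 7)/(l + 4*I)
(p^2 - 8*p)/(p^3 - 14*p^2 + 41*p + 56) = p/(p^2 - 6*p - 7)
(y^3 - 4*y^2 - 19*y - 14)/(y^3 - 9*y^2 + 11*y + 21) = (y + 2)/(y - 3)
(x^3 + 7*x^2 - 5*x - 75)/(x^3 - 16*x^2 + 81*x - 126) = (x^2 + 10*x + 25)/(x^2 - 13*x + 42)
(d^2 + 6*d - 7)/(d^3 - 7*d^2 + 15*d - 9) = (d + 7)/(d^2 - 6*d + 9)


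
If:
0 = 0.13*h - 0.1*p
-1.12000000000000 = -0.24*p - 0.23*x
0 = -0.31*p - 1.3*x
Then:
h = 4.65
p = 6.05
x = -1.44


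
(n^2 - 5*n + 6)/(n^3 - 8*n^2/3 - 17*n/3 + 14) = 3/(3*n + 7)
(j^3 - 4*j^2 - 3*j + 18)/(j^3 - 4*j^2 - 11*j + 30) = (j^3 - 4*j^2 - 3*j + 18)/(j^3 - 4*j^2 - 11*j + 30)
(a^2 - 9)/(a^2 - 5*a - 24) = (a - 3)/(a - 8)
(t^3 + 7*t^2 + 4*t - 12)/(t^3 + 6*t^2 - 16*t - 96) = (t^2 + t - 2)/(t^2 - 16)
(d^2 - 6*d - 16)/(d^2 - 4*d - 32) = (d + 2)/(d + 4)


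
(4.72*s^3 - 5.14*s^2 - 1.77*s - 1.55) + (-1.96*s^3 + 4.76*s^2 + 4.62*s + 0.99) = 2.76*s^3 - 0.38*s^2 + 2.85*s - 0.56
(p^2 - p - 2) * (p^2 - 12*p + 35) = p^4 - 13*p^3 + 45*p^2 - 11*p - 70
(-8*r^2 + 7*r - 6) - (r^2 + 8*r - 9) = -9*r^2 - r + 3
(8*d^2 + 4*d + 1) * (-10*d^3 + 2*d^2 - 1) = -80*d^5 - 24*d^4 - 2*d^3 - 6*d^2 - 4*d - 1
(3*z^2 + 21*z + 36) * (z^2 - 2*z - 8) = 3*z^4 + 15*z^3 - 30*z^2 - 240*z - 288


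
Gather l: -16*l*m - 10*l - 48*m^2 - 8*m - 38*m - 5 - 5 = l*(-16*m - 10) - 48*m^2 - 46*m - 10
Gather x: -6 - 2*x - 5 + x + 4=-x - 7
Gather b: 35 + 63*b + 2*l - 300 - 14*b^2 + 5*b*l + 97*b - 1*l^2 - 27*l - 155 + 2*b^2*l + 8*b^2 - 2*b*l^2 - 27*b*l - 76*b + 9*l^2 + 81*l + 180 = b^2*(2*l - 6) + b*(-2*l^2 - 22*l + 84) + 8*l^2 + 56*l - 240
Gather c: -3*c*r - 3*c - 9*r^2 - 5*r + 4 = c*(-3*r - 3) - 9*r^2 - 5*r + 4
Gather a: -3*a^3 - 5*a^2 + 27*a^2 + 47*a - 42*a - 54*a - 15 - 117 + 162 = -3*a^3 + 22*a^2 - 49*a + 30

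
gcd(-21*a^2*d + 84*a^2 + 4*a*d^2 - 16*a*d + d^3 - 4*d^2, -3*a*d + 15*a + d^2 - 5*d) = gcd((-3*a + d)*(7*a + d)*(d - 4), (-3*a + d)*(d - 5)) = 3*a - d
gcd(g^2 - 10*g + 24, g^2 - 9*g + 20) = g - 4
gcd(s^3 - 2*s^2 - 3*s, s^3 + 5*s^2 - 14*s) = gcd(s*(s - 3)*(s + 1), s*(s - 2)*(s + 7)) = s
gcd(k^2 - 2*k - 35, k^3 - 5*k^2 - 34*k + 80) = k + 5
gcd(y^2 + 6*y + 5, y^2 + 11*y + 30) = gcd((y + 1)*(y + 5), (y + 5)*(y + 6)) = y + 5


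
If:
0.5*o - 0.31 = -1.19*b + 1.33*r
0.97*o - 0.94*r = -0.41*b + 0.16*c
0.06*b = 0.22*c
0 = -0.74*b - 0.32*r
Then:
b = 0.10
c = 0.03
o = -0.27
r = -0.24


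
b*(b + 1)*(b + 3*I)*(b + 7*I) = b^4 + b^3 + 10*I*b^3 - 21*b^2 + 10*I*b^2 - 21*b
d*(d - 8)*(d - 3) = d^3 - 11*d^2 + 24*d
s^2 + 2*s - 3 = (s - 1)*(s + 3)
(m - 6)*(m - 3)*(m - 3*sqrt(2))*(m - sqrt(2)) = m^4 - 9*m^3 - 4*sqrt(2)*m^3 + 24*m^2 + 36*sqrt(2)*m^2 - 72*sqrt(2)*m - 54*m + 108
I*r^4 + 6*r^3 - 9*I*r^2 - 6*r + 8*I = (r + 1)*(r - 4*I)*(r - 2*I)*(I*r - I)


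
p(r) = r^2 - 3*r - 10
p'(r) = 2*r - 3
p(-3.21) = 9.93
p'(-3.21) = -9.42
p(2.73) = -10.74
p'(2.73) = 2.46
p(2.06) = -11.94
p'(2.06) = 1.12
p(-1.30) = -4.41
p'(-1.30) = -5.60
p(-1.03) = -5.85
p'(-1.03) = -5.06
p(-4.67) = 25.82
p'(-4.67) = -12.34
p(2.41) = -11.42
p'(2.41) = 1.82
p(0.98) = -11.98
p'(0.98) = -1.04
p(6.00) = 8.00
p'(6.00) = 9.00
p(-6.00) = 44.00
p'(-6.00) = -15.00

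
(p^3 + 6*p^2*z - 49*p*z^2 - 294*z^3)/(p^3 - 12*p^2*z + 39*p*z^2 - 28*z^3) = (p^2 + 13*p*z + 42*z^2)/(p^2 - 5*p*z + 4*z^2)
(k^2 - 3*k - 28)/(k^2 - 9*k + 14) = (k + 4)/(k - 2)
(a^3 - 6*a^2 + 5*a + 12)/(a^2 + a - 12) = (a^2 - 3*a - 4)/(a + 4)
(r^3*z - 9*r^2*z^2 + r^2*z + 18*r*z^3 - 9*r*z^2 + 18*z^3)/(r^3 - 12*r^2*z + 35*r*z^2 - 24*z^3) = z*(r^2 - 6*r*z + r - 6*z)/(r^2 - 9*r*z + 8*z^2)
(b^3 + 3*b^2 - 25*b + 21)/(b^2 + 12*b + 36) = (b^3 + 3*b^2 - 25*b + 21)/(b^2 + 12*b + 36)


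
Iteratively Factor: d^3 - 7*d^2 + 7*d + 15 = (d - 5)*(d^2 - 2*d - 3) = (d - 5)*(d + 1)*(d - 3)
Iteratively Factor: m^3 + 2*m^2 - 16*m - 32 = (m + 2)*(m^2 - 16) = (m - 4)*(m + 2)*(m + 4)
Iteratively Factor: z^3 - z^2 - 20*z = (z - 5)*(z^2 + 4*z) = (z - 5)*(z + 4)*(z)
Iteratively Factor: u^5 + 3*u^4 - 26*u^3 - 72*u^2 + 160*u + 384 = (u + 4)*(u^4 - u^3 - 22*u^2 + 16*u + 96) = (u + 4)^2*(u^3 - 5*u^2 - 2*u + 24) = (u + 2)*(u + 4)^2*(u^2 - 7*u + 12) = (u - 4)*(u + 2)*(u + 4)^2*(u - 3)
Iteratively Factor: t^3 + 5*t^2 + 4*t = (t + 1)*(t^2 + 4*t) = t*(t + 1)*(t + 4)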